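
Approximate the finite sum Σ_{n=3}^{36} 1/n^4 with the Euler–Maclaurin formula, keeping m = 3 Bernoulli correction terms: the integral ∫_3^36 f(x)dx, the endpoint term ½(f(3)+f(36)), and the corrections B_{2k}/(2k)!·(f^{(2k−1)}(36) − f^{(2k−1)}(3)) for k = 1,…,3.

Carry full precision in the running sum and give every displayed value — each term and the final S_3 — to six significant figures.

S_3 ≈ 0.0198185

∫_3^36 1/x^4 dx evaluates to 0.0123385.
Boundary: ½(f(3) + f(36)) = ½(0.0123457 + 5.95374e-07) = 0.00617314.
Running total after boundary: 0.0185117.
k=1: B_{2}/(2)! × [f^{(1)}(36) − f^{(1)}(3)] = 1/12 × (-6.61527e-08 − (-0.0164609)) = 0.00137174.
Partial sum through k=1: 0.0198834.
k=2: B_{4}/(4)! × [f^{(3)}(36) − f^{(3)}(3)] = −1/720 × (-1.53131e-09 − (-0.0548697)) = -7.62079e-05.
Partial sum through k=2: 0.0198072.
k=3: B_{6}/(6)! × [f^{(5)}(36) − f^{(5)}(3)] = 1/30240 × (-6.61678e-11 − (-0.341411)) = 1.12901e-05.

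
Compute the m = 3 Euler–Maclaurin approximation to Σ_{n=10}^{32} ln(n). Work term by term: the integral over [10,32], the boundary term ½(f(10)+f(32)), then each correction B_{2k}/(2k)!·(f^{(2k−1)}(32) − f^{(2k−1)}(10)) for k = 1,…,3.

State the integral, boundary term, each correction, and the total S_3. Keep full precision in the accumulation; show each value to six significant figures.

S_3 ≈ 68.7561

∫_10^32 ln(x) dx evaluates to 65.8777.
Boundary: ½(f(10) + f(32)) = ½(2.30259 + 3.46574) = 2.88416.
So far: 68.7619.
Order-1 term: 1/12 · (0.0312500 − 0.100000) = -0.00572917.
Running total after k=1: 68.7561.
Order-2 term: −1/720 · (6.10352e-05 − 0.00200000) = 2.69301e-06.
Running total after k=2: 68.7561.
Order-3 term: 1/30240 · (7.15256e-07 − 0.000240000) = -7.91286e-09.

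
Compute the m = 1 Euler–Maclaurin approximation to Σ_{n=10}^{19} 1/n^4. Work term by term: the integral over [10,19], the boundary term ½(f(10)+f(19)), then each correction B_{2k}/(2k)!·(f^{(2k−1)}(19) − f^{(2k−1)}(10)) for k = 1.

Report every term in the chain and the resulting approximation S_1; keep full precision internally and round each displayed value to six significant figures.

S_1 ≈ 0.000341771

The integral term ∫_10^19 1/x^4 dx = 0.000284735.
Endpoint term: (f(10) + f(19))/2 = (0.000100000 + 7.67336e-06)/2 = 5.38367e-05.
Integral + boundary = 0.000338572.
Order-1 term: 1/12 · (-1.61544e-06 − (-4.00000e-05)) = 3.19871e-06.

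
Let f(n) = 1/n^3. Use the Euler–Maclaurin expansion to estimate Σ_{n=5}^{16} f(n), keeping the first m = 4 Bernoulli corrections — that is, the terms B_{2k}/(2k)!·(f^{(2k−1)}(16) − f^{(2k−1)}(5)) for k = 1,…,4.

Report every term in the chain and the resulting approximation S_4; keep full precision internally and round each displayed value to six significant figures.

The integral term ∫_5^16 1/x^3 dx = 0.0180469.
½[f(5) + f(16)] = ½[0.00800000 + 0.000244141] = 0.00412207.
Running total after boundary: 0.0221689.
Order-1 term: 1/12 · (-4.57764e-05 − (-0.00480000)) = 0.000396185.
Running total after k=1: 0.0225651.
Order-2 term: −1/720 · (-3.57628e-06 − (-0.00384000)) = -5.32837e-06.
Running total after k=2: 0.0225598.
Order-3 term: 1/30240 · (-5.86733e-07 − (-0.00645120)) = 2.13314e-07.
Running total after k=3: 0.0225600.
Order-4 term: −1/1209600 · (-1.65019e-07 − (-0.0185795)) = -1.53599e-08.

S_4 ≈ 0.0225600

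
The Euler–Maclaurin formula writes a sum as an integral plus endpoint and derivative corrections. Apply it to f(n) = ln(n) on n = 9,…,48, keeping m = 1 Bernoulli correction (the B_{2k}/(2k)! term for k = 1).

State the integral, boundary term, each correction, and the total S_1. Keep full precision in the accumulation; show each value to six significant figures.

The integral term ∫_9^48 ln(x) dx = 127.043.
Boundary: ½(f(9) + f(48)) = ½(2.19722 + 3.87120) = 3.03421.
So far: 130.077.
Order-1 term: 1/12 · (0.0208333 − 0.111111) = -0.00752315.

S_1 ≈ 130.069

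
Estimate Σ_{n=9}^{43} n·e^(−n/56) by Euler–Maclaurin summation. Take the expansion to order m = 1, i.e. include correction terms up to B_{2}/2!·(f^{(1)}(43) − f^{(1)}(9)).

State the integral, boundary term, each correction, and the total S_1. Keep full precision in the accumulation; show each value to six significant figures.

S_1 ≈ 540.895

The integral term ∫_9^43 x·e^(−x/56) dx = 527.138.
Boundary: ½(f(9) + f(43)) = ½(7.66382 + 19.9523) = 13.8080.
So far: 540.946.
Order-1 term: 1/12 · (0.107716 − 0.714681) = -0.0505805.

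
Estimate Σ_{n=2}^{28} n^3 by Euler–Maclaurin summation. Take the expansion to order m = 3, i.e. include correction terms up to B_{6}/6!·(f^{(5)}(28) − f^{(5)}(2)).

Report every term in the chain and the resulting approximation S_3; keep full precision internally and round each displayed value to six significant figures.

Integral: ∫_2^28 x^3 dx = 153660.
Boundary: ½(f(2) + f(28)) = ½(8.00000 + 21952.0) = 10980.0.
Running total after boundary: 164640.
Correction k=1: B_{2}/2! · (f^{(1)}(28) − f^{(1)}(2)) = 1/12 · (2352.00 − 12.0000) = 195.000.
After k=1: 164835.
Correction k=2: B_{4}/4! · (f^{(3)}(28) − f^{(3)}(2)) = −1/720 · (6.00000 − 6.00000) = 0.00000.
After k=2: 164835.
Correction k=3: B_{6}/6! · (f^{(5)}(28) − f^{(5)}(2)) = 1/30240 · (0.00000 − 0.00000) = 0.00000.

S_3 ≈ 164835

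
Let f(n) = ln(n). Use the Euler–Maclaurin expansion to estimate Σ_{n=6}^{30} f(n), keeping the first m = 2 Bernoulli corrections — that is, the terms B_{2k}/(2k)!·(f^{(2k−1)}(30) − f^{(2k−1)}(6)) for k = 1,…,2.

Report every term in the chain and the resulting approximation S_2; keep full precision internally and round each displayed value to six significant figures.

S_2 ≈ 69.8707

The integral term ∫_6^30 ln(x) dx = 67.2854.
Endpoint term: (f(6) + f(30))/2 = (1.79176 + 3.40120)/2 = 2.59648.
So far: 69.8818.
Order-1 term: 1/12 · (0.0333333 − 0.166667) = -0.0111111.
After k=1: 69.8707.
Order-2 term: −1/720 · (7.40741e-05 − 0.00925926) = 1.27572e-05.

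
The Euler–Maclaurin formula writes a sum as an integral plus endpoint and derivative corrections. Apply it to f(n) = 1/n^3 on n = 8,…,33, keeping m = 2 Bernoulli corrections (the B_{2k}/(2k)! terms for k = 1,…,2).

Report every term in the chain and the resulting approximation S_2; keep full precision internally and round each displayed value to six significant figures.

∫_8^33 1/x^3 dx evaluates to 0.00735336.
Boundary: ½(f(8) + f(33)) = ½(0.00195312 + 2.78265e-05) = 0.000990476.
Running total after boundary: 0.00834384.
Correction k=1: B_{2}/2! · (f^{(1)}(33) − f^{(1)}(8)) = 1/12 · (-2.52968e-06 − (-0.000732422)) = 6.08243e-05.
Running total after k=1: 0.00840466.
Correction k=2: B_{4}/4! · (f^{(3)}(33) − f^{(3)}(8)) = −1/720 · (-4.64588e-08 − (-0.000228882)) = -3.17827e-07.

S_2 ≈ 0.00840435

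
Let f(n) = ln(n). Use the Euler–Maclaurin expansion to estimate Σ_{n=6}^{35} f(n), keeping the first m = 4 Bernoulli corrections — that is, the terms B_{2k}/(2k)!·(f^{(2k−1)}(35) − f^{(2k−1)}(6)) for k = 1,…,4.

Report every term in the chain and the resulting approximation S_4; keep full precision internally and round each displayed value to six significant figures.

Integral: ∫_6^35 ln(x) dx = 84.6866.
Boundary: ½(f(6) + f(35)) = ½(1.79176 + 3.55535) = 2.67355.
Integral + boundary = 87.3602.
Correction k=1: B_{2}/2! · (f^{(1)}(35) − f^{(1)}(6)) = 1/12 · (0.0285714 − 0.166667) = -0.0115079.
After k=1: 87.3487.
Correction k=2: B_{4}/4! · (f^{(3)}(35) − f^{(3)}(6)) = −1/720 · (4.66472e-05 − 0.00925926) = 1.27953e-05.
After k=2: 87.3487.
Correction k=3: B_{6}/6! · (f^{(5)}(35) − f^{(5)}(6)) = 1/30240 · (4.56952e-07 − 0.00308642) = -1.02049e-07.
After k=3: 87.3487.
Correction k=4: B_{8}/8! · (f^{(7)}(35) − f^{(7)}(6)) = −1/1209600 · (1.11907e-08 − 0.00257202) = 2.12633e-09.

S_4 ≈ 87.3487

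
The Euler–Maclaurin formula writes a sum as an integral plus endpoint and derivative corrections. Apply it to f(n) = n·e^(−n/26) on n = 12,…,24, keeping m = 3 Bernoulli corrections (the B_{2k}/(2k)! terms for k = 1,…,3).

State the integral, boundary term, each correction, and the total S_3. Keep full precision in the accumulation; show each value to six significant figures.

S_3 ≈ 114.790

Integral: ∫_12^24 x·e^(−x/26) dx = 106.266.
½[f(12) + f(24)] = ½[7.56376 + 9.53507] = 8.54942.
Running total after boundary: 114.816.
k=1: B_{2}/(2)! × [f^{(1)}(24) − f^{(1)}(12)] = 1/12 × (0.0305611 − 0.339399) = -0.0257365.
Running total after k=1: 114.790.
k=2: B_{4}/(4)! × [f^{(3)}(24) − f^{(3)}(12)] = −1/720 × (0.00122064 − 0.00236690) = 1.59203e-06.
Running total after k=2: 114.790.
k=3: B_{6}/(6)! × [f^{(5)}(24) − f^{(5)}(12)] = 1/30240 × (3.54447e-06 − 6.25996e-06) = -8.97978e-11.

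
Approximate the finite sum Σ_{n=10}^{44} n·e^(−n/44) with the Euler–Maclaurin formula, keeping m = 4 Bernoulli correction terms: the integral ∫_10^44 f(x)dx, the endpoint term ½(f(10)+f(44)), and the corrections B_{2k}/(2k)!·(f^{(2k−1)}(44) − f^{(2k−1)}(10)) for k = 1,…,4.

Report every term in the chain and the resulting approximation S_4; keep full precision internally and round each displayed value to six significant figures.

The integral term ∫_10^44 x·e^(−x/44) dx = 468.538.
Boundary: ½(f(10) + f(44)) = ½(7.96703 + 16.1867) = 12.0769.
So far: 480.615.
Order-1 term: 1/12 · (0.00000 − 0.615634) = -0.0513029.
After k=1: 480.564.
Order-2 term: −1/720 · (0.000380041 − 0.00114103) = 1.05693e-06.
After k=2: 480.564.
Order-3 term: 1/30240 · (3.92604e-07 − 1.01450e-06) = -2.05654e-11.
After k=3: 480.564.
Order-4 term: −1/1209600 · (3.04187e-10 − 7.43608e-10) = 3.63278e-16.

S_4 ≈ 480.564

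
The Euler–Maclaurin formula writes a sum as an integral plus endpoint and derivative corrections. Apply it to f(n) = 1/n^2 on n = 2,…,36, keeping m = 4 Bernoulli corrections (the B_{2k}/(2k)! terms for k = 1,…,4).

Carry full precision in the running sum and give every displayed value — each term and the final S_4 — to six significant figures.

S_4 ≈ 0.617517

∫_2^36 1/x^2 dx evaluates to 0.472222.
Boundary: ½(f(2) + f(36)) = ½(0.250000 + 0.000771605) = 0.125386.
Integral + boundary = 0.597608.
k=1: B_{2}/(2)! × [f^{(1)}(36) − f^{(1)}(2)] = 1/12 × (-4.28669e-05 − (-0.250000)) = 0.0208298.
After k=1: 0.618438.
k=2: B_{4}/(4)! × [f^{(3)}(36) − f^{(3)}(2)] = −1/720 × (-3.96916e-07 − (-0.750000)) = -0.00104167.
After k=2: 0.617396.
k=3: B_{6}/(6)! × [f^{(5)}(36) − f^{(5)}(2)] = 1/30240 × (-9.18787e-09 − (-5.62500)) = 0.000186012.
After k=3: 0.617582.
k=4: B_{8}/(8)! × [f^{(7)}(36) − f^{(7)}(2)] = −1/1209600 × (-3.97007e-10 − (-78.7500)) = -6.51042e-05.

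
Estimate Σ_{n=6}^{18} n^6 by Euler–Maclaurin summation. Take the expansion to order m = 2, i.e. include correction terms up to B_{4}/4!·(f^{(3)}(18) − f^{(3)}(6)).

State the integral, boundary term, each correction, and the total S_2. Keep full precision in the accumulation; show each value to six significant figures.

∫_6^18 x^6 dx evaluates to 8.74200e+07.
½[f(6) + f(18)] = ½[46656.0 + 3.40122e+07] = 1.70294e+07.
So far: 1.04449e+08.
k=1: B_{2}/(2)! × [f^{(1)}(18) − f^{(1)}(6)] = 1/12 × (1.13374e+07 − 46656.0) = 940896.
After k=1: 1.05390e+08.
k=2: B_{4}/(4)! × [f^{(3)}(18) − f^{(3)}(6)] = −1/720 × (699840 − 25920.0) = -936.000.

S_2 ≈ 1.05389e+08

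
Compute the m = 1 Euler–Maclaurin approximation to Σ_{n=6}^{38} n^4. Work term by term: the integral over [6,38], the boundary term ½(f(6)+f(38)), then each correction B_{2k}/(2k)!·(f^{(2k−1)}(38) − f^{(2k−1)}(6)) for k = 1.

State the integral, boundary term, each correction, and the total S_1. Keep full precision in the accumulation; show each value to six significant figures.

The integral term ∫_6^38 x^4 dx = 1.58455e+07.
½[f(6) + f(38)] = ½[1296.00 + 2.08514e+06] = 1.04322e+06.
So far: 1.68887e+07.
k=1: B_{2}/(2)! × [f^{(1)}(38) − f^{(1)}(6)] = 1/12 × (219488 − 864.000) = 18218.7.

S_1 ≈ 1.69069e+07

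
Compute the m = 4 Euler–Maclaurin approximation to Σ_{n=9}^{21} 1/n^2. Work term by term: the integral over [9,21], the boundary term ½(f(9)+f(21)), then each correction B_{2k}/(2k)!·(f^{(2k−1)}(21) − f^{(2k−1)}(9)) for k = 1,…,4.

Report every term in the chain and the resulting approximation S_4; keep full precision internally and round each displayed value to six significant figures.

S_4 ≈ 0.0710088

∫_9^21 1/x^2 dx evaluates to 0.0634921.
Boundary: ½(f(9) + f(21)) = ½(0.0123457 + 0.00226757) = 0.00730663.
Integral + boundary = 0.0707987.
Correction k=1: B_{2}/2! · (f^{(1)}(21) − f^{(1)}(9)) = 1/12 · (-0.000215959 − (-0.00274348)) = 0.000210627.
Running total after k=1: 0.0710093.
Correction k=2: B_{4}/4! · (f^{(3)}(21) − f^{(3)}(9)) = −1/720 · (-5.87645e-06 − (-0.000406442)) = -5.56341e-07.
Running total after k=2: 0.0710088.
Correction k=3: B_{6}/6! · (f^{(5)}(21) − f^{(5)}(9)) = 1/30240 · (-3.99758e-07 − (-0.000150534)) = 4.96476e-09.
Running total after k=3: 0.0710088.
Correction k=4: B_{8}/8! · (f^{(7)}(21) − f^{(7)}(9)) = −1/1209600 · (-5.07630e-08 − (-0.000104073)) = -8.59972e-11.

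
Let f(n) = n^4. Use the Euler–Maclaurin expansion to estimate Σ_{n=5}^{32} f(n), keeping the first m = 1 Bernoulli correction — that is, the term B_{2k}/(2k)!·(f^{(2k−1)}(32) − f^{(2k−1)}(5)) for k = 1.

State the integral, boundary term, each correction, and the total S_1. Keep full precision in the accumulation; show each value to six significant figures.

S_1 ≈ 7.24574e+06

The integral term ∫_5^32 x^4 dx = 6.71026e+06.
½[f(5) + f(32)] = ½[625.000 + 1.04858e+06] = 524600.
So far: 7.23486e+06.
Order-1 term: 1/12 · (131072 − 500.000) = 10881.0.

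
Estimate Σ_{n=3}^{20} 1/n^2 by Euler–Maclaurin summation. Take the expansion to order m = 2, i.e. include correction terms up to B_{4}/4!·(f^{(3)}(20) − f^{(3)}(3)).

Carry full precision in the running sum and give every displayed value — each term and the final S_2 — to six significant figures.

S_2 ≈ 0.346154

Integral: ∫_3^20 1/x^2 dx = 0.283333.
Boundary: ½(f(3) + f(20)) = ½(0.111111 + 0.00250000) = 0.0568056.
Integral + boundary = 0.340139.
Order-1 term: 1/12 · (-0.000250000 − (-0.0740741)) = 0.00615201.
Running total after k=1: 0.346291.
Order-2 term: −1/720 · (-7.50000e-06 − (-0.0987654)) = -0.000137164.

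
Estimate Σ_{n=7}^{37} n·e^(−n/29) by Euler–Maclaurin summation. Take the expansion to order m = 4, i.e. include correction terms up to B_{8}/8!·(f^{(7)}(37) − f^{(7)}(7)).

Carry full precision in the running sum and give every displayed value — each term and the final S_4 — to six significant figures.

S_4 ≈ 293.596

Integral: ∫_7^37 x·e^(−x/29) dx = 285.738.
Boundary: ½(f(7) + f(37)) = ½(5.49881 + 10.3300) = 7.91442.
Integral + boundary = 293.652.
Correction k=1: B_{2}/2! · (f^{(1)}(37) − f^{(1)}(7)) = 1/12 · (-0.0770180 − 0.595930) = -0.0560790.
After k=1: 293.596.
Correction k=2: B_{4}/4! · (f^{(3)}(37) − f^{(3)}(7)) = −1/720 · (0.000572369 − 0.00257671) = 2.78381e-06.
After k=2: 293.596.
Correction k=3: B_{6}/6! · (f^{(5)}(37) − f^{(5)}(7)) = 1/30240 · (1.47006e-06 − 5.28518e-06) = -1.26161e-10.
After k=3: 293.596.
Correction k=4: B_{8}/8! · (f^{(7)}(37) − f^{(7)}(7)) = −1/1209600 · (2.68672e-09 − 8.92566e-09) = 5.15786e-15.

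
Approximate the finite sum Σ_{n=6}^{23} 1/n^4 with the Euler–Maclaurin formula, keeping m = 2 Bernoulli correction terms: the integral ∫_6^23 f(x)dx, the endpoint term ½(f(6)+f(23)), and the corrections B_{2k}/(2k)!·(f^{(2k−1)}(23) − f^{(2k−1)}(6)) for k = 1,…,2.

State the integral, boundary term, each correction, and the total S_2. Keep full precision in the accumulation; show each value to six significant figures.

S_2 ≈ 0.00194562

Integral: ∫_6^23 1/x^4 dx = 0.00151581.
½[f(6) + f(23)] = ½[0.000771605 + 3.57346e-06] = 0.000387589.
So far: 0.00190340.
k=1: B_{2}/(2)! × [f^{(1)}(23) − f^{(1)}(6)] = 1/12 × (-6.21471e-07 − (-0.000514403)) = 4.28152e-05.
After k=1: 0.00194622.
k=2: B_{4}/(4)! × [f^{(3)}(23) − f^{(3)}(6)] = −1/720 × (-3.52441e-08 − (-0.000428669)) = -5.95325e-07.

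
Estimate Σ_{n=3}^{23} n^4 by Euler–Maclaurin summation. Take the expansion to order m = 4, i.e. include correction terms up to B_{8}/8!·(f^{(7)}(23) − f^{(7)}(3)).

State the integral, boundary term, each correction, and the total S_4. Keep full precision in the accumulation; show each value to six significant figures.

S_4 ≈ 1.43123e+06

The integral term ∫_3^23 x^4 dx = 1.28722e+06.
½[f(3) + f(23)] = ½[81.0000 + 279841] = 139961.
Integral + boundary = 1.42718e+06.
k=1: B_{2}/(2)! × [f^{(1)}(23) − f^{(1)}(3)] = 1/12 × (48668.0 − 108.000) = 4046.67.
Running total after k=1: 1.43123e+06.
k=2: B_{4}/(4)! × [f^{(3)}(23) − f^{(3)}(3)] = −1/720 × (552.000 − 72.0000) = -0.666667.
Running total after k=2: 1.43123e+06.
k=3: B_{6}/(6)! × [f^{(5)}(23) − f^{(5)}(3)] = 1/30240 × (0.00000 − 0.00000) = 0.00000.
Running total after k=3: 1.43123e+06.
k=4: B_{8}/(8)! × [f^{(7)}(23) − f^{(7)}(3)] = −1/1209600 × (0.00000 − 0.00000) = 0.00000.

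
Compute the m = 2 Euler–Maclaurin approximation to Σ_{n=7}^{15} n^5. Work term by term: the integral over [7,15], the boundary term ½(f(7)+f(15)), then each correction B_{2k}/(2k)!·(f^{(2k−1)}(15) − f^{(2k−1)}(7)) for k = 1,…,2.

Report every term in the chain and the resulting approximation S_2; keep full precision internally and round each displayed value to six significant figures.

Integral: ∫_7^15 x^5 dx = 1.87883e+06.
½[f(7) + f(15)] = ½[16807.0 + 759375] = 388091.
So far: 2.26692e+06.
k=1: B_{2}/(2)! × [f^{(1)}(15) − f^{(1)}(7)] = 1/12 × (253125 − 12005.0) = 20093.3.
Partial sum through k=1: 2.28701e+06.
k=2: B_{4}/(4)! × [f^{(3)}(15) − f^{(3)}(7)] = −1/720 × (13500.0 − 2940.00) = -14.6667.

S_2 ≈ 2.28700e+06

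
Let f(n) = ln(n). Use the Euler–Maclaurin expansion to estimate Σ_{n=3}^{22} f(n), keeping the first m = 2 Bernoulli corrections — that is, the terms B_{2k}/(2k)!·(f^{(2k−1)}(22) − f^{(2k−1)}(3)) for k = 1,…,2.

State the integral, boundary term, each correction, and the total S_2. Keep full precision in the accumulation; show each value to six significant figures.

The integral term ∫_3^22 ln(x) dx = 45.7071.
Endpoint term: (f(3) + f(22))/2 = (1.09861 + 3.09104)/2 = 2.09483.
So far: 47.8019.
Correction k=1: B_{2}/2! · (f^{(1)}(22) − f^{(1)}(3)) = 1/12 · (0.0454545 − 0.333333) = -0.0239899.
Running total after k=1: 47.7779.
Correction k=2: B_{4}/4! · (f^{(3)}(22) − f^{(3)}(3)) = −1/720 · (0.000187829 − 0.0740741) = 0.000102620.

S_2 ≈ 47.7780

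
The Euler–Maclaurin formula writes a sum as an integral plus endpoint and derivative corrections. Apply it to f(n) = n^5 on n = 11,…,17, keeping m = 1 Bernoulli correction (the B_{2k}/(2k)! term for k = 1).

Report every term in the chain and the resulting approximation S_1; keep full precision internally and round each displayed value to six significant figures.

∫_11^17 x^5 dx evaluates to 3.72767e+06.
Boundary: ½(f(11) + f(17)) = ½(161051 + 1.41986e+06) = 790454.
Integral + boundary = 4.51812e+06.
Order-1 term: 1/12 · (417605 − 73205.0) = 28700.0.

S_1 ≈ 4.54682e+06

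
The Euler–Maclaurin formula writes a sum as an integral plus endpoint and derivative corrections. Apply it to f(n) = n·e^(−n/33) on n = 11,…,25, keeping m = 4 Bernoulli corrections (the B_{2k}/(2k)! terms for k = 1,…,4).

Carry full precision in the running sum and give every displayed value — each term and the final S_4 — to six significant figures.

S_4 ≈ 152.888

The integral term ∫_11^25 x·e^(−x/33) dx = 143.117.
Boundary: ½(f(11) + f(25)) = ½(7.88184 + 11.7200) = 9.80094.
Running total after boundary: 152.918.
k=1: B_{2}/(2)! × [f^{(1)}(25) − f^{(1)}(11)] = 1/12 × (0.113649 − 0.477688) = -0.0303366.
Partial sum through k=1: 152.888.
k=2: B_{4}/(4)! × [f^{(3)}(25) − f^{(3)}(11)] = −1/720 × (0.000965337 − 0.00175459) = 1.09619e-06.
Partial sum through k=2: 152.888.
k=3: B_{6}/(6)! × [f^{(5)}(25) − f^{(5)}(11)] = 1/30240 × (1.67706e-06 − 2.81959e-06) = -3.77823e-11.
Partial sum through k=3: 152.888.
k=4: B_{8}/(8)! × [f^{(7)}(25) − f^{(7)}(11)] = −1/1209600 × (2.26599e-09 − 3.69880e-09) = 1.18453e-15.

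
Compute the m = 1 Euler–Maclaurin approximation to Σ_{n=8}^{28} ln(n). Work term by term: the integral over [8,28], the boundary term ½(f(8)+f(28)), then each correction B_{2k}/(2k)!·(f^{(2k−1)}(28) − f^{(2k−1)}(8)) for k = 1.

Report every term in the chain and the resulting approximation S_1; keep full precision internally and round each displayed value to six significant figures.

S_1 ≈ 59.3646

Integral: ∫_8^28 ln(x) dx = 56.6662.
Boundary: ½(f(8) + f(28)) = ½(2.07944 + 3.33220) = 2.70582.
Integral + boundary = 59.3720.
Correction k=1: B_{2}/2! · (f^{(1)}(28) − f^{(1)}(8)) = 1/12 · (0.0357143 − 0.125000) = -0.00744048.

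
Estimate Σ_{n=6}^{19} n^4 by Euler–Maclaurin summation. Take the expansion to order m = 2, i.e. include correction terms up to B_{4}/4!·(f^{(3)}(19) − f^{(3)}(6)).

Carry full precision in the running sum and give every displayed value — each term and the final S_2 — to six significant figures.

∫_6^19 x^4 dx evaluates to 493665.
½[f(6) + f(19)] = ½[1296.00 + 130321] = 65808.5.
So far: 559473.
Correction k=1: B_{2}/2! · (f^{(1)}(19) − f^{(1)}(6)) = 1/12 · (27436.0 − 864.000) = 2214.33.
After k=1: 561687.
Correction k=2: B_{4}/4! · (f^{(3)}(19) − f^{(3)}(6)) = −1/720 · (456.000 − 144.000) = -0.433333.

S_2 ≈ 561687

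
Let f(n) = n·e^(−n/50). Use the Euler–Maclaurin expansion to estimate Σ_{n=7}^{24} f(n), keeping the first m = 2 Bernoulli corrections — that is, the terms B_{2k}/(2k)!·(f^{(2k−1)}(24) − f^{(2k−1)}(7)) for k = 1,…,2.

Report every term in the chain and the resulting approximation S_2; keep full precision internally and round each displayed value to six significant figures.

∫_7^24 x·e^(−x/50) dx evaluates to 188.172.
Boundary: ½(f(7) + f(24)) = ½(6.08551 + 14.8508) = 10.4682.
So far: 198.641.
Correction k=1: B_{2}/2! · (f^{(1)}(24) − f^{(1)}(7)) = 1/12 · (0.321767 − 0.747648) = -0.0354901.
Running total after k=1: 198.605.
Correction k=2: B_{4}/4! · (f^{(3)}(24) − f^{(3)}(7)) = −1/720 · (0.000623734 − 0.000994546) = 5.15017e-07.

S_2 ≈ 198.605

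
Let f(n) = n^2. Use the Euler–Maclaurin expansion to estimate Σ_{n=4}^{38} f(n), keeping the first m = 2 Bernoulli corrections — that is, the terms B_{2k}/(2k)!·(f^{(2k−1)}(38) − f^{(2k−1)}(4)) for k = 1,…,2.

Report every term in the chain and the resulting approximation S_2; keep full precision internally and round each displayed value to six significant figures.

∫_4^38 x^2 dx evaluates to 18269.3.
½[f(4) + f(38)] = ½[16.0000 + 1444.00] = 730.000.
Running total after boundary: 18999.3.
k=1: B_{2}/(2)! × [f^{(1)}(38) − f^{(1)}(4)] = 1/12 × (76.0000 − 8.00000) = 5.66667.
Running total after k=1: 19005.0.
k=2: B_{4}/(4)! × [f^{(3)}(38) − f^{(3)}(4)] = −1/720 × (0.00000 − 0.00000) = 0.00000.

S_2 ≈ 19005.0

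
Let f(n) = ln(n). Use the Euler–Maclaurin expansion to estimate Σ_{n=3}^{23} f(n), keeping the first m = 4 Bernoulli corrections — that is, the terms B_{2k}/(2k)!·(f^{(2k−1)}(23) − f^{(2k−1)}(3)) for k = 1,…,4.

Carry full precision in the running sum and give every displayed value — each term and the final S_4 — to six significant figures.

S_4 ≈ 50.9135

∫_3^23 ln(x) dx evaluates to 48.8205.
Boundary: ½(f(3) + f(23)) = ½(1.09861 + 3.13549) = 2.11705.
Integral + boundary = 50.9376.
Correction k=1: B_{2}/2! · (f^{(1)}(23) − f^{(1)}(3)) = 1/12 · (0.0434783 − 0.333333) = -0.0241546.
After k=1: 50.9134.
Correction k=2: B_{4}/4! · (f^{(3)}(23) − f^{(3)}(3)) = −1/720 · (0.000164379 − 0.0740741) = 0.000102652.
After k=2: 50.9135.
Correction k=3: B_{6}/6! · (f^{(5)}(23) − f^{(5)}(3)) = 1/30240 · (3.72883e-06 − 0.0987654) = -3.26593e-06.
After k=3: 50.9135.
Correction k=4: B_{8}/8! · (f^{(7)}(23) − f^{(7)}(3)) = −1/1209600 · (2.11465e-07 − 0.329218) = 2.72171e-07.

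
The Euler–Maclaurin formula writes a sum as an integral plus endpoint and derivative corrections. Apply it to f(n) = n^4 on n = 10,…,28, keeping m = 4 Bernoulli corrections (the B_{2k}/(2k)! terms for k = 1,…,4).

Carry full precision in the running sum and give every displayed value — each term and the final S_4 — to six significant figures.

S_4 ≈ 3.74138e+06

The integral term ∫_10^28 x^4 dx = 3.42207e+06.
½[f(10) + f(28)] = ½[10000.0 + 614656] = 312328.
So far: 3.73440e+06.
Order-1 term: 1/12 · (87808.0 − 4000.00) = 6984.00.
Partial sum through k=1: 3.74139e+06.
Order-2 term: −1/720 · (672.000 − 240.000) = -0.600000.
Partial sum through k=2: 3.74138e+06.
Order-3 term: 1/30240 · (0.00000 − 0.00000) = 0.00000.
Partial sum through k=3: 3.74138e+06.
Order-4 term: −1/1209600 · (0.00000 − 0.00000) = 0.00000.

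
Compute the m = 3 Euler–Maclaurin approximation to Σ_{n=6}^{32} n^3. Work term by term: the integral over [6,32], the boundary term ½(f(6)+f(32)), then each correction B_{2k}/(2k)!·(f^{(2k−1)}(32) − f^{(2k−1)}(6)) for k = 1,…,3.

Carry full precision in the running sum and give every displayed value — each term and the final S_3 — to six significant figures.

S_3 ≈ 278559

Integral: ∫_6^32 x^3 dx = 261820.
Boundary: ½(f(6) + f(32)) = ½(216.000 + 32768.0) = 16492.0.
Integral + boundary = 278312.
Correction k=1: B_{2}/2! · (f^{(1)}(32) − f^{(1)}(6)) = 1/12 · (3072.00 − 108.000) = 247.000.
Partial sum through k=1: 278559.
Correction k=2: B_{4}/4! · (f^{(3)}(32) − f^{(3)}(6)) = −1/720 · (6.00000 − 6.00000) = 0.00000.
Partial sum through k=2: 278559.
Correction k=3: B_{6}/6! · (f^{(5)}(32) − f^{(5)}(6)) = 1/30240 · (0.00000 − 0.00000) = 0.00000.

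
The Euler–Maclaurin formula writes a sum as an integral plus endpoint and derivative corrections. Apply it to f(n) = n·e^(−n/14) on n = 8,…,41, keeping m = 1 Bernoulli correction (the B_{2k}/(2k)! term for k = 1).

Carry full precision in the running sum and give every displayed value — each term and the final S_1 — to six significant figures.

S_1 ≈ 136.085

∫_8^41 x·e^(−x/14) dx evaluates to 132.759.
½[f(8) + f(41)] = ½[4.51774 + 2.19241] = 3.35508.
Integral + boundary = 136.114.
k=1: B_{2}/(2)! × [f^{(1)}(41) − f^{(1)}(8)] = 1/12 × (-0.103127 − 0.242022) = -0.0287624.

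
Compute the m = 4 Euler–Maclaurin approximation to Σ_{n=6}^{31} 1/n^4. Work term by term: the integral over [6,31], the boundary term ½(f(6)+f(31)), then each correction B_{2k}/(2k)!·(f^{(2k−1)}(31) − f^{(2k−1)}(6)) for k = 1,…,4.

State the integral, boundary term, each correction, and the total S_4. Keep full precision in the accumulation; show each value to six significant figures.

S_4 ≈ 0.00196065

∫_6^31 1/x^4 dx evaluates to 0.00153202.
Boundary: ½(f(6) + f(31)) = ½(0.000771605 + 1.08281e-06) = 0.000386344.
Running total after boundary: 0.00191836.
Correction k=1: B_{2}/2! · (f^{(1)}(31) − f^{(1)}(6)) = 1/12 · (-1.39718e-07 − (-0.000514403)) = 4.28553e-05.
Running total after k=1: 0.00196122.
Correction k=2: B_{4}/4! · (f^{(3)}(31) − f^{(3)}(6)) = −1/720 · (-4.36164e-09 − (-0.000428669)) = -5.95368e-07.
Running total after k=2: 0.00196062.
Correction k=3: B_{6}/6! · (f^{(5)}(31) − f^{(5)}(6)) = 1/30240 · (-2.54164e-10 − (-0.000666819)) = 2.20509e-08.
Running total after k=3: 0.00196065.
Correction k=4: B_{8}/8! · (f^{(7)}(31) − f^{(7)}(6)) = −1/1209600 · (-2.38031e-11 − (-0.00166705)) = -1.37818e-09.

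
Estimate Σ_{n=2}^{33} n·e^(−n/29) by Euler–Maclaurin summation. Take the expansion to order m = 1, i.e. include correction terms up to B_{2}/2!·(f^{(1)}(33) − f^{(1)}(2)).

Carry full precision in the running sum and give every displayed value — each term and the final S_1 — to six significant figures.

S_1 ≈ 269.009

∫_2^33 x·e^(−x/29) dx evaluates to 262.864.
Boundary: ½(f(2) + f(33)) = ½(1.86672 + 10.5759) = 6.22130.
Running total after boundary: 269.085.
Order-1 term: 1/12 · (-0.0442043 − 0.868989) = -0.0760995.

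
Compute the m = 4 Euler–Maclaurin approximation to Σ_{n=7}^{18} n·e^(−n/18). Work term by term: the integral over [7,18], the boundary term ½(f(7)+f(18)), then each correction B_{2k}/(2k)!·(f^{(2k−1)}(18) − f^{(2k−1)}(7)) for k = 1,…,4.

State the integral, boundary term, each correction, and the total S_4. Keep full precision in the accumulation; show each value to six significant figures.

The integral term ∫_7^18 x·e^(−x/18) dx = 66.6284.
½[f(7) + f(18)] = ½[4.74467 + 6.62183] = 5.68325.
Integral + boundary = 72.3117.
k=1: B_{2}/(2)! × [f^{(1)}(18) − f^{(1)}(7)] = 1/12 × (0.00000 − 0.414217) = -0.0345181.
Running total after k=1: 72.2772.
k=2: B_{4}/(4)! × [f^{(3)}(18) − f^{(3)}(7)] = −1/720 × (0.00227086 − 0.00546246) = 4.43277e-06.
Running total after k=2: 72.2772.
k=3: B_{6}/(6)! × [f^{(5)}(18) − f^{(5)}(7)] = 1/30240 × (1.40177e-05 − 2.97730e-05) = -5.21011e-10.
Running total after k=3: 72.2772.
k=4: B_{8}/(8)! × [f^{(7)}(18) − f^{(7)}(7)] = −1/1209600 × (6.48966e-08 − 1.31749e-07) = 5.52682e-14.

S_4 ≈ 72.2772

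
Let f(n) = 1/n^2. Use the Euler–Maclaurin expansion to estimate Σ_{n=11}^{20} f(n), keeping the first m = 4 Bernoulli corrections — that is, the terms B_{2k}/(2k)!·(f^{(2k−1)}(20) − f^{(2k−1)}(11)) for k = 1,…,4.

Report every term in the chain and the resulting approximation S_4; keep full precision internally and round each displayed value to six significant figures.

The integral term ∫_11^20 1/x^2 dx = 0.0409091.
Boundary: ½(f(11) + f(20)) = ½(0.00826446 + 0.00250000) = 0.00538223.
Integral + boundary = 0.0462913.
Correction k=1: B_{2}/2! · (f^{(1)}(20) − f^{(1)}(11)) = 1/12 · (-0.000250000 − (-0.00150263)) = 0.000104386.
Running total after k=1: 0.0463957.
Correction k=2: B_{4}/4! · (f^{(3)}(20) − f^{(3)}(11)) = −1/720 · (-7.50000e-06 − (-0.000149021)) = -1.96557e-07.
Running total after k=2: 0.0463955.
Correction k=3: B_{6}/6! · (f^{(5)}(20) − f^{(5)}(11)) = 1/30240 · (-5.62500e-07 − (-3.69474e-05)) = 1.20320e-09.
Running total after k=3: 0.0463955.
Correction k=4: B_{8}/8! · (f^{(7)}(20) − f^{(7)}(11)) = −1/1209600 · (-7.87500e-08 − (-1.70996e-05)) = -1.40715e-11.

S_4 ≈ 0.0463955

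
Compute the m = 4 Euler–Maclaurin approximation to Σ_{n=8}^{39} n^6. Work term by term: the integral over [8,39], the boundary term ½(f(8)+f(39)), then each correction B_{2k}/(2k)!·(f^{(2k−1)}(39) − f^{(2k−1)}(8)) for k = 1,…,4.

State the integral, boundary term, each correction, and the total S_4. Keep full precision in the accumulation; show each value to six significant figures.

S_4 ≈ 2.14087e+10

Integral: ∫_8^39 x^6 dx = 1.96041e+10.
Endpoint term: (f(8) + f(39))/2 = (262144 + 3.51874e+09)/2 = 1.75950e+09.
Integral + boundary = 2.13636e+10.
k=1: B_{2}/(2)! × [f^{(1)}(39) − f^{(1)}(8)] = 1/12 × (5.41345e+08 − 196608) = 4.50957e+07.
Running total after k=1: 2.14087e+10.
k=2: B_{4}/(4)! × [f^{(3)}(39) − f^{(3)}(8)] = −1/720 × (7.11828e+06 − 61440.0) = -9801.17.
Running total after k=2: 2.14087e+10.
k=3: B_{6}/(6)! × [f^{(5)}(39) − f^{(5)}(8)] = 1/30240 × (28080.0 − 5760.00) = 0.738095.
Running total after k=3: 2.14087e+10.
k=4: B_{8}/(8)! × [f^{(7)}(39) − f^{(7)}(8)] = −1/1209600 × (0.00000 − 0.00000) = 0.00000.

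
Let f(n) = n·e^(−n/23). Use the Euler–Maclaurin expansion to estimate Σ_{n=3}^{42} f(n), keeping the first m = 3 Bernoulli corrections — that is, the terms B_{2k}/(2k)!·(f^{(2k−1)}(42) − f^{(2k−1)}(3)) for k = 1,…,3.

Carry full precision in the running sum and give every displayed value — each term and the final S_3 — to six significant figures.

The integral term ∫_3^42 x·e^(−x/23) dx = 284.114.
Boundary: ½(f(3) + f(42)) = ½(2.63314 + 6.76379) = 4.69846.
Running total after boundary: 288.813.
Correction k=1: B_{2}/2! · (f^{(1)}(42) − f^{(1)}(3)) = 1/12 · (-0.133035 − 0.763229) = -0.0746887.
Running total after k=1: 288.738.
Correction k=2: B_{4}/4! · (f^{(3)}(42) − f^{(3)}(3)) = −1/720 · (0.000357372 − 0.00476117) = 6.11638e-06.
Running total after k=2: 288.738.
Correction k=3: B_{6}/6! · (f^{(5)}(42) − f^{(5)}(3)) = 1/30240 · (1.82652e-06 − 1.52733e-05) = -4.44667e-10.

S_3 ≈ 288.738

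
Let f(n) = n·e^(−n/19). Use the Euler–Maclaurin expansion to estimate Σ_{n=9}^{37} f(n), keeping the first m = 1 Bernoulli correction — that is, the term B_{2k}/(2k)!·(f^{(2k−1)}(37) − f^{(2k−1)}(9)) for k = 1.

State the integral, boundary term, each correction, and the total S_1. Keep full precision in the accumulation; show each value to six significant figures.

S_1 ≈ 184.903

∫_9^37 x·e^(−x/19) dx evaluates to 179.500.
Boundary: ½(f(9) + f(37)) = ½(5.60433 + 5.27801) = 5.44117.
Integral + boundary = 184.941.
Correction k=1: B_{2}/2! · (f^{(1)}(37) − f^{(1)}(9)) = 1/12 · (-0.135141 − 0.327739) = -0.0385733.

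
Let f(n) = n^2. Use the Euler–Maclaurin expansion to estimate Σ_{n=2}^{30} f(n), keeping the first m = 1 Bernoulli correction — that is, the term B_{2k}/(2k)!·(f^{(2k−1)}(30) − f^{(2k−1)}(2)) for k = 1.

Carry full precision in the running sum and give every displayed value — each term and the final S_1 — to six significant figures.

The integral term ∫_2^30 x^2 dx = 8997.33.
½[f(2) + f(30)] = ½[4.00000 + 900.000] = 452.000.
So far: 9449.33.
Order-1 term: 1/12 · (60.0000 − 4.00000) = 4.66667.

S_1 ≈ 9454.00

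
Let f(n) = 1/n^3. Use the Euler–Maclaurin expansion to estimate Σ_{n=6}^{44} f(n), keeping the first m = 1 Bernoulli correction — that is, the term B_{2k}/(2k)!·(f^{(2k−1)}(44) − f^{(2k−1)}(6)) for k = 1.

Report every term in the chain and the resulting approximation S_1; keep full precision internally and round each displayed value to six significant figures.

S_1 ≈ 0.0161441

The integral term ∫_6^44 1/x^3 dx = 0.0136306.
Boundary: ½(f(6) + f(44)) = ½(0.00462963 + 1.17393e-05) = 0.00232068.
So far: 0.0159513.
Correction k=1: B_{2}/2! · (f^{(1)}(44) − f^{(1)}(6)) = 1/12 · (-8.00406e-07 − (-0.00231481)) = 0.000192835.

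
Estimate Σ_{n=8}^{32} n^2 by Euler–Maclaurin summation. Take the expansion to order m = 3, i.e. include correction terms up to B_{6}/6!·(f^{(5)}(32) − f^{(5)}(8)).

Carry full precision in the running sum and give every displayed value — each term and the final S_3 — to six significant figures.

S_3 ≈ 11300.0

The integral term ∫_8^32 x^2 dx = 10752.0.
Boundary: ½(f(8) + f(32)) = ½(64.0000 + 1024.00) = 544.000.
So far: 11296.0.
Order-1 term: 1/12 · (64.0000 − 16.0000) = 4.00000.
Running total after k=1: 11300.0.
Order-2 term: −1/720 · (0.00000 − 0.00000) = 0.00000.
Running total after k=2: 11300.0.
Order-3 term: 1/30240 · (0.00000 − 0.00000) = 0.00000.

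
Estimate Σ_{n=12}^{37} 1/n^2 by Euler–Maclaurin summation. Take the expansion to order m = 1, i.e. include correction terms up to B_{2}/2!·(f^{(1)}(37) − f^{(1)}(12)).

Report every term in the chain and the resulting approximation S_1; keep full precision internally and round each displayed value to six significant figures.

S_1 ≈ 0.0602369

Integral: ∫_12^37 1/x^2 dx = 0.0563063.
½[f(12) + f(37)] = ½[0.00694444 + 0.000730460] = 0.00383745.
Running total after boundary: 0.0601438.
Order-1 term: 1/12 · (-3.94843e-05 − (-0.00115741)) = 9.31603e-05.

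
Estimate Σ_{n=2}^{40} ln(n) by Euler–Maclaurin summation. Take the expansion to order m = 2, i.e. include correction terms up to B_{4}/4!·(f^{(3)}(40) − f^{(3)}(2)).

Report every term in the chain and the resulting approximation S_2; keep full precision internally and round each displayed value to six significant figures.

S_2 ≈ 110.321

Integral: ∫_2^40 ln(x) dx = 108.169.
½[f(2) + f(40)] = ½[0.693147 + 3.68888] = 2.19101.
Integral + boundary = 110.360.
Correction k=1: B_{2}/2! · (f^{(1)}(40) − f^{(1)}(2)) = 1/12 · (0.0250000 − 0.500000) = -0.0395833.
Partial sum through k=1: 110.320.
Correction k=2: B_{4}/4! · (f^{(3)}(40) − f^{(3)}(2)) = −1/720 · (3.12500e-05 − 0.250000) = 0.000347179.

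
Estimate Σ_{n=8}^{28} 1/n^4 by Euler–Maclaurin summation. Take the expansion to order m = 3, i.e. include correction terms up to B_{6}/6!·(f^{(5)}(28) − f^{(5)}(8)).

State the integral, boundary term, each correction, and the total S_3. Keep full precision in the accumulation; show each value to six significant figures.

S_3 ≈ 0.000768816

Integral: ∫_8^28 1/x^4 dx = 0.000635857.
Boundary: ½(f(8) + f(28)) = ½(0.000244141 + 1.62693e-06) = 0.000122884.
Running total after boundary: 0.000758741.
Order-1 term: 1/12 · (-2.32418e-07 − (-0.000122070)) = 1.01532e-05.
After k=1: 0.000768894.
Order-2 term: −1/720 · (-8.89355e-09 − (-5.72205e-05)) = -7.94605e-08.
After k=2: 0.000768814.
Order-3 term: 1/30240 · (-6.35253e-10 − (-5.00679e-05)) = 1.65566e-09.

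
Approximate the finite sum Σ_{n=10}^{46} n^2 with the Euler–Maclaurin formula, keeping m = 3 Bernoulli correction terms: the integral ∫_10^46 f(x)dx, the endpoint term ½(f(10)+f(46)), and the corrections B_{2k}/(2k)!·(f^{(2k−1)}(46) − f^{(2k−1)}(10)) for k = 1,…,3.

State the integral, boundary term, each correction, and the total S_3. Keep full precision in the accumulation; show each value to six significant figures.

∫_10^46 x^2 dx evaluates to 32112.0.
½[f(10) + f(46)] = ½[100.000 + 2116.00] = 1108.00.
So far: 33220.0.
Correction k=1: B_{2}/2! · (f^{(1)}(46) − f^{(1)}(10)) = 1/12 · (92.0000 − 20.0000) = 6.00000.
After k=1: 33226.0.
Correction k=2: B_{4}/4! · (f^{(3)}(46) − f^{(3)}(10)) = −1/720 · (0.00000 − 0.00000) = 0.00000.
After k=2: 33226.0.
Correction k=3: B_{6}/6! · (f^{(5)}(46) − f^{(5)}(10)) = 1/30240 · (0.00000 − 0.00000) = 0.00000.

S_3 ≈ 33226.0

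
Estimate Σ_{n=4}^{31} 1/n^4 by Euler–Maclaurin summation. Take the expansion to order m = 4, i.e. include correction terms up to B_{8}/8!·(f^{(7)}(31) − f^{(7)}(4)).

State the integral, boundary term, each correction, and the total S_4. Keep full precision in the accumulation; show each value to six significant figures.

S_4 ≈ 0.00746688

Integral: ∫_4^31 1/x^4 dx = 0.00519714.
½[f(4) + f(31)] = ½[0.00390625 + 1.08281e-06] = 0.00195367.
Running total after boundary: 0.00715081.
Correction k=1: B_{2}/2! · (f^{(1)}(31) − f^{(1)}(4)) = 1/12 · (-1.39718e-07 − (-0.00390625)) = 0.000325509.
Partial sum through k=1: 0.00747632.
Correction k=2: B_{4}/4! · (f^{(3)}(31) − f^{(3)}(4)) = −1/720 · (-4.36164e-09 − (-0.00732422)) = -1.01725e-05.
Partial sum through k=2: 0.00746615.
Correction k=3: B_{6}/6! · (f^{(5)}(31) − f^{(5)}(4)) = 1/30240 · (-2.54164e-10 − (-0.0256348)) = 8.47710e-07.
Partial sum through k=3: 0.00746700.
Correction k=4: B_{8}/8! · (f^{(7)}(31) − f^{(7)}(4)) = −1/1209600 · (-2.38031e-11 − (-0.144196)) = -1.19209e-07.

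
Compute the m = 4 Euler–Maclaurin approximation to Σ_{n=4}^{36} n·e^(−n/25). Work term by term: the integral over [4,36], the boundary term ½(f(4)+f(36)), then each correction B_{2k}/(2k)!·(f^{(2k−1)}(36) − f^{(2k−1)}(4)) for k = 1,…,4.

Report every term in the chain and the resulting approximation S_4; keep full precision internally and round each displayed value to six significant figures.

∫_4^36 x·e^(−x/25) dx evaluates to 256.489.
½[f(4) + f(36)] = ½[3.40858 + 8.52940] = 5.96899.
So far: 262.458.
k=1: B_{2}/(2)! × [f^{(1)}(36) − f^{(1)}(4)] = 1/12 × (-0.104248 − 0.715801) = -0.0683374.
Partial sum through k=1: 262.390.
k=2: B_{4}/(4)! × [f^{(3)}(36) − f^{(3)}(4)] = −1/720 × (0.000591372 − 0.00387214) = 4.55662e-06.
Partial sum through k=2: 262.390.
k=3: B_{6}/(6)! × [f^{(5)}(36) − f^{(5)}(4)] = 1/30240 × (2.15926e-06 − 1.05584e-05) = -2.77749e-10.
Partial sum through k=3: 262.390.
k=4: B_{8}/(8)! × [f^{(7)}(36) − f^{(7)}(4)] = −1/1209600 × (5.39574e-09 − 2.38742e-08) = 1.52765e-14.

S_4 ≈ 262.390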